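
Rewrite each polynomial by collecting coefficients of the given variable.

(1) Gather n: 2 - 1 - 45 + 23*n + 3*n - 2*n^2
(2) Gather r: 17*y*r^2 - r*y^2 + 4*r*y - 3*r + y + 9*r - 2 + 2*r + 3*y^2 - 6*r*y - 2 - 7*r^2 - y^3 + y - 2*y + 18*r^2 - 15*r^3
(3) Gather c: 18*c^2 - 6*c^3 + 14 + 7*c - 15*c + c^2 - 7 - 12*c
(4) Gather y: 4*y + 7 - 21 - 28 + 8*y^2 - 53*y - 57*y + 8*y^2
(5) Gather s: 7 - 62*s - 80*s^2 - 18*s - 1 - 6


(1) = -2*n^2 + 26*n - 44
(2) = -15*r^3 + r^2*(17*y + 11) + r*(-y^2 - 2*y + 8) - y^3 + 3*y^2 - 4
(3) = -6*c^3 + 19*c^2 - 20*c + 7
(4) = 16*y^2 - 106*y - 42
(5) = -80*s^2 - 80*s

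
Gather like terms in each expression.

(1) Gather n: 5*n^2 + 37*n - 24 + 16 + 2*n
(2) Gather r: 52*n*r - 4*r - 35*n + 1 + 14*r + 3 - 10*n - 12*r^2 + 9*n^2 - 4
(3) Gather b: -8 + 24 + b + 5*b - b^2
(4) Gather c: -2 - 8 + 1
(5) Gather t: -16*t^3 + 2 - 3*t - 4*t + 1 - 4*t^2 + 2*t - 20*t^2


(1) = 5*n^2 + 39*n - 8
(2) = 9*n^2 - 45*n - 12*r^2 + r*(52*n + 10)
(3) = -b^2 + 6*b + 16
(4) = -9
(5) = -16*t^3 - 24*t^2 - 5*t + 3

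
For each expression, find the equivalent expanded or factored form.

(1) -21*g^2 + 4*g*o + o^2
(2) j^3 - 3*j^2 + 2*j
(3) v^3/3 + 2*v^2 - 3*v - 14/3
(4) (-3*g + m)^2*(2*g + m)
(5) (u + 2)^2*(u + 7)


(1) = (-3*g + o)*(7*g + o)
(2) = j*(j - 2)*(j - 1)
(3) = (v/3 + 1/3)*(v - 2)*(v + 7)
(4) = 18*g^3 - 3*g^2*m - 4*g*m^2 + m^3
(5) = u^3 + 11*u^2 + 32*u + 28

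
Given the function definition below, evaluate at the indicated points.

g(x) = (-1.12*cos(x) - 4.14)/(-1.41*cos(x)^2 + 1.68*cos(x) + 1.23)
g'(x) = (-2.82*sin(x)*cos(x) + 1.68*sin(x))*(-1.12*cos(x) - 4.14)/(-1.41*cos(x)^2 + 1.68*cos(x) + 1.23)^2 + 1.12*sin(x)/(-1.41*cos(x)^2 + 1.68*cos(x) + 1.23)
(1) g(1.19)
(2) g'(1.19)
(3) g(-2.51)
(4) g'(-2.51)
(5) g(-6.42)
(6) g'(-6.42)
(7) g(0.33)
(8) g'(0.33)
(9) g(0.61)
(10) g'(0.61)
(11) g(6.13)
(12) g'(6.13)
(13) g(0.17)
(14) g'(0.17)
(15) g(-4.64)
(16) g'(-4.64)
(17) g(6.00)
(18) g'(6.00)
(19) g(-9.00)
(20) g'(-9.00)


(1) = -2.75
(2) = -0.34
(3) = 3.10
(4) = 7.56
(5) = -3.48
(6) = -0.45
(7) = -3.34
(8) = 0.92
(9) = -3.05
(10) = 1.05
(11) = -3.47
(12) = -0.50
(13) = -3.46
(14) = 0.55
(15) = -3.69
(16) = -5.28
(17) = -3.38
(18) = -0.83
(19) = 2.12
(20) = 2.84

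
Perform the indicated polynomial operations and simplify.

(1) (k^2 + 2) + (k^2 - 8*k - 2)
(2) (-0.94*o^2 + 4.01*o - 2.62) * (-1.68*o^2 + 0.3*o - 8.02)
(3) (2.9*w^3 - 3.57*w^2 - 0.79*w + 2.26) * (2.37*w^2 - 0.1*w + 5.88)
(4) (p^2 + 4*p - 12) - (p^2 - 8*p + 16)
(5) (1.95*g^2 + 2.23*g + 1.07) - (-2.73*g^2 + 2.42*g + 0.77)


(1) = 2*k^2 - 8*k
(2) = 1.5792*o^4 - 7.0188*o^3 + 13.1434*o^2 - 32.9462*o + 21.0124
(3) = 6.873*w^5 - 8.7509*w^4 + 15.5367*w^3 - 15.5564*w^2 - 4.8712*w + 13.2888
(4) = 12*p - 28
(5) = 4.68*g^2 - 0.19*g + 0.3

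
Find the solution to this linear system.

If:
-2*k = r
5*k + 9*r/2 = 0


Then:
k = 0
r = 0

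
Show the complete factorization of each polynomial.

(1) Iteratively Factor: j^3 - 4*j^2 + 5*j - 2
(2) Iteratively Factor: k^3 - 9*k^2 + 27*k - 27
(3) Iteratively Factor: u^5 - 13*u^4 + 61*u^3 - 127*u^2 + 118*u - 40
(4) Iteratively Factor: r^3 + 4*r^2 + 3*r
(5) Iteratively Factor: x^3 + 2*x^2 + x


(1) = (j - 2)*(j^2 - 2*j + 1) = (j - 2)*(j - 1)*(j - 1)
(2) = (k - 3)*(k^2 - 6*k + 9) = (k - 3)^2*(k - 3)
(3) = (u - 4)*(u^4 - 9*u^3 + 25*u^2 - 27*u + 10) = (u - 4)*(u - 1)*(u^3 - 8*u^2 + 17*u - 10) = (u - 4)*(u - 2)*(u - 1)*(u^2 - 6*u + 5) = (u - 5)*(u - 4)*(u - 2)*(u - 1)*(u - 1)
(4) = (r)*(r^2 + 4*r + 3) = r*(r + 1)*(r + 3)
(5) = (x)*(x^2 + 2*x + 1) = x*(x + 1)*(x + 1)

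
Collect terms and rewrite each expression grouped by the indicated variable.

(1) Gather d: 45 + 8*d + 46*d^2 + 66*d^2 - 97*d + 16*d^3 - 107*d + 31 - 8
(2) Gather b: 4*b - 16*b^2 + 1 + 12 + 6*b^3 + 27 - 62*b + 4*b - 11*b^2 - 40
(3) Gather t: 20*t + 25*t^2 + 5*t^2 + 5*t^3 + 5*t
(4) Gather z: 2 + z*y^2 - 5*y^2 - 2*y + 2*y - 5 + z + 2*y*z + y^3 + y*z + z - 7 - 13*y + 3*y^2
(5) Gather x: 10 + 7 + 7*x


(1) = 16*d^3 + 112*d^2 - 196*d + 68
(2) = 6*b^3 - 27*b^2 - 54*b
(3) = 5*t^3 + 30*t^2 + 25*t
(4) = y^3 - 2*y^2 - 13*y + z*(y^2 + 3*y + 2) - 10
(5) = 7*x + 17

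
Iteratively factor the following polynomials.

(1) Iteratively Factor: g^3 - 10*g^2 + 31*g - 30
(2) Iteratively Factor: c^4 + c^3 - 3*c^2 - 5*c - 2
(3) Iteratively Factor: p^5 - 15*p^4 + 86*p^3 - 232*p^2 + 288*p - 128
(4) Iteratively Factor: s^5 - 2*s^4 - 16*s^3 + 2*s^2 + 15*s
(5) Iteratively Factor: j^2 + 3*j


(1) = (g - 2)*(g^2 - 8*g + 15) = (g - 5)*(g - 2)*(g - 3)
(2) = (c + 1)*(c^3 - 3*c - 2) = (c - 2)*(c + 1)*(c^2 + 2*c + 1) = (c - 2)*(c + 1)^2*(c + 1)
(3) = (p - 4)*(p^4 - 11*p^3 + 42*p^2 - 64*p + 32) = (p - 4)*(p - 1)*(p^3 - 10*p^2 + 32*p - 32) = (p - 4)^2*(p - 1)*(p^2 - 6*p + 8) = (p - 4)^2*(p - 2)*(p - 1)*(p - 4)
(4) = (s - 5)*(s^4 + 3*s^3 - s^2 - 3*s) = s*(s - 5)*(s^3 + 3*s^2 - s - 3) = s*(s - 5)*(s + 3)*(s^2 - 1) = s*(s - 5)*(s - 1)*(s + 3)*(s + 1)
(5) = (j + 3)*(j)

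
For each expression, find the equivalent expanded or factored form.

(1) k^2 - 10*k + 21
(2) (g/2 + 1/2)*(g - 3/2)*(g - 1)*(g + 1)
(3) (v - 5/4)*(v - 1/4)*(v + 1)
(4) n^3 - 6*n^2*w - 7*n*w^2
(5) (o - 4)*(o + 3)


(1) = (k - 7)*(k - 3)
(2) = g^4/2 - g^3/4 - 5*g^2/4 + g/4 + 3/4
(3) = v^3 - v^2/2 - 19*v/16 + 5/16
(4) = n*(n - 7*w)*(n + w)
(5) = o^2 - o - 12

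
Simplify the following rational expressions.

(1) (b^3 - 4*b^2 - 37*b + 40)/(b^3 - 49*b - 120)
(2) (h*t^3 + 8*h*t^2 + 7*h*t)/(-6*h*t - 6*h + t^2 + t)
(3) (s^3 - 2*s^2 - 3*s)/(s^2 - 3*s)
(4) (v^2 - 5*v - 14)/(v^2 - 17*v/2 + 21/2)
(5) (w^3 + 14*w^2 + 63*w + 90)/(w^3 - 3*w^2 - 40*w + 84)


(1) = (b - 1)/(b + 3)
(2) = (h*t^2 + 7*h*t)/(-6*h + t)
(3) = s + 1
(4) = (2*v + 4)/(2*v - 3)
(5) = (w^2 + 8*w + 15)/(w^2 - 9*w + 14)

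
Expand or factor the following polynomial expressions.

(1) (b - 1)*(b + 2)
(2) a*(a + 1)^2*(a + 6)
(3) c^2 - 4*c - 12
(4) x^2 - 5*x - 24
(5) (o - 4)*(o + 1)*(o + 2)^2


(1) = b^2 + b - 2
(2) = a^4 + 8*a^3 + 13*a^2 + 6*a
(3) = (c - 6)*(c + 2)
(4) = (x - 8)*(x + 3)
(5) = o^4 + o^3 - 12*o^2 - 28*o - 16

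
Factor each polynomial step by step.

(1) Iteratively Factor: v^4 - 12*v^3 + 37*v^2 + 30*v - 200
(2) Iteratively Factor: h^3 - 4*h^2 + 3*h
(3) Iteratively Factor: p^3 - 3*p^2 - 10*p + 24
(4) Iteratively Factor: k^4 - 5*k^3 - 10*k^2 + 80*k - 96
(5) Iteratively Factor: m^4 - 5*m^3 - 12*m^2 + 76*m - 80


(1) = (v - 5)*(v^3 - 7*v^2 + 2*v + 40) = (v - 5)*(v - 4)*(v^2 - 3*v - 10) = (v - 5)*(v - 4)*(v + 2)*(v - 5)
(2) = (h - 1)*(h^2 - 3*h) = h*(h - 1)*(h - 3)
(3) = (p + 3)*(p^2 - 6*p + 8) = (p - 4)*(p + 3)*(p - 2)
(4) = (k - 3)*(k^3 - 2*k^2 - 16*k + 32) = (k - 4)*(k - 3)*(k^2 + 2*k - 8) = (k - 4)*(k - 3)*(k - 2)*(k + 4)
(5) = (m - 2)*(m^3 - 3*m^2 - 18*m + 40) = (m - 5)*(m - 2)*(m^2 + 2*m - 8) = (m - 5)*(m - 2)*(m + 4)*(m - 2)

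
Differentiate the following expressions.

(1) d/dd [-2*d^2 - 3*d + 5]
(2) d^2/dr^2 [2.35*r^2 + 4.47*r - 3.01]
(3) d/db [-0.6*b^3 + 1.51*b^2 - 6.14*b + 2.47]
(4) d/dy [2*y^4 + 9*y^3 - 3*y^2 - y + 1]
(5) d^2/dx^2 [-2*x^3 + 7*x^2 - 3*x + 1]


(1) = -4*d - 3
(2) = 4.70000000000000
(3) = -1.8*b^2 + 3.02*b - 6.14
(4) = 8*y^3 + 27*y^2 - 6*y - 1
(5) = 14 - 12*x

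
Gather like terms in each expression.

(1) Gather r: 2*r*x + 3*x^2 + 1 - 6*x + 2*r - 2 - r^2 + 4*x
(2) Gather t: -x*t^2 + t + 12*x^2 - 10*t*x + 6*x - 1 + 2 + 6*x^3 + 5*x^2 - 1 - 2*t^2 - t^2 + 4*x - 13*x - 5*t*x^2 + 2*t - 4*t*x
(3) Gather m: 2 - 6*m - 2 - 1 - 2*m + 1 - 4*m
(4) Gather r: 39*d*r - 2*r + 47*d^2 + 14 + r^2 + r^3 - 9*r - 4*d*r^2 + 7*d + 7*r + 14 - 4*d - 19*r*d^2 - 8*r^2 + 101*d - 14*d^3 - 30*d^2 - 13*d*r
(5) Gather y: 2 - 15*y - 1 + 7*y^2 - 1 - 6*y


(1) = -r^2 + r*(2*x + 2) + 3*x^2 - 2*x - 1
(2) = t^2*(-x - 3) + t*(-5*x^2 - 14*x + 3) + 6*x^3 + 17*x^2 - 3*x
(3) = -12*m
(4) = -14*d^3 + 17*d^2 + 104*d + r^3 + r^2*(-4*d - 7) + r*(-19*d^2 + 26*d - 4) + 28
(5) = 7*y^2 - 21*y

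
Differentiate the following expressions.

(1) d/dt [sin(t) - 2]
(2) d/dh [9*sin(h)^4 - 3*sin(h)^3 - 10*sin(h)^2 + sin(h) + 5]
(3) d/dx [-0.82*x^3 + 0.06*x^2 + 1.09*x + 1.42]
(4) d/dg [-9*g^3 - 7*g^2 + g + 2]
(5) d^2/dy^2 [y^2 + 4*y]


(1) = cos(t)
(2) = (36*sin(h)^3 - 9*sin(h)^2 - 20*sin(h) + 1)*cos(h)
(3) = -2.46*x^2 + 0.12*x + 1.09
(4) = -27*g^2 - 14*g + 1
(5) = 2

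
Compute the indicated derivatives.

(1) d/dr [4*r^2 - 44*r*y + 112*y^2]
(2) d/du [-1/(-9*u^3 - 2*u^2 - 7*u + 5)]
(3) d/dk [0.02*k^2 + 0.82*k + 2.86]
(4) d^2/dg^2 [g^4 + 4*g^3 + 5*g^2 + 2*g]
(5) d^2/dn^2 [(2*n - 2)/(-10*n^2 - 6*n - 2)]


(1) = 8*r - 44*y
(2) = (-27*u^2 - 4*u - 7)/(9*u^3 + 2*u^2 + 7*u - 5)^2
(3) = 0.04*k + 0.82
(4) = 12*g^2 + 24*g + 10
(5) = 2*(-(n - 1)*(10*n + 3)^2 + (15*n - 2)*(5*n^2 + 3*n + 1))/(5*n^2 + 3*n + 1)^3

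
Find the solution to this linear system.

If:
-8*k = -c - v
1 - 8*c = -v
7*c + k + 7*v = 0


Then:
c = 1/9
k = 0
v = -1/9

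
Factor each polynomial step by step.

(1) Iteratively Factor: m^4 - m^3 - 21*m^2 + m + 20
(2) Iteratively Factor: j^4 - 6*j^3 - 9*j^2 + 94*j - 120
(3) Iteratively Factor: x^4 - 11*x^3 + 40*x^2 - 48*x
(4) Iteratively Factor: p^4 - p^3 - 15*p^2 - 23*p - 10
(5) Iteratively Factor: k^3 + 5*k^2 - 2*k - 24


(1) = (m + 4)*(m^3 - 5*m^2 - m + 5) = (m - 1)*(m + 4)*(m^2 - 4*m - 5) = (m - 5)*(m - 1)*(m + 4)*(m + 1)
(2) = (j - 5)*(j^3 - j^2 - 14*j + 24) = (j - 5)*(j - 3)*(j^2 + 2*j - 8) = (j - 5)*(j - 3)*(j + 4)*(j - 2)
(3) = (x - 4)*(x^3 - 7*x^2 + 12*x) = (x - 4)^2*(x^2 - 3*x) = (x - 4)^2*(x - 3)*(x)
(4) = (p + 1)*(p^3 - 2*p^2 - 13*p - 10) = (p + 1)*(p + 2)*(p^2 - 4*p - 5) = (p - 5)*(p + 1)*(p + 2)*(p + 1)
(5) = (k + 3)*(k^2 + 2*k - 8) = (k - 2)*(k + 3)*(k + 4)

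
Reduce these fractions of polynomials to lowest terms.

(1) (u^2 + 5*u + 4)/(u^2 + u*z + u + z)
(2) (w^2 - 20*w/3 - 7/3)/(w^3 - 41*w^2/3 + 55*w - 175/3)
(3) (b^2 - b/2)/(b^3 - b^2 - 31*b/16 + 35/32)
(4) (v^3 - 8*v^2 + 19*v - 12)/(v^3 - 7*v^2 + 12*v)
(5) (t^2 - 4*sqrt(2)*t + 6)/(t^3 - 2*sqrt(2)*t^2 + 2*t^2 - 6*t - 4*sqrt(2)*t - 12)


(1) = (u + 4)/(u + z)
(2) = (3*w + 1)/(3*w^2 - 20*w + 25)
(3) = 16*b/(16*b^2 - 8*b - 35)
(4) = (v - 1)/v
(5) = (t - sqrt(2))/(t^2 + t*(sqrt(2) + 2) + 2*sqrt(2))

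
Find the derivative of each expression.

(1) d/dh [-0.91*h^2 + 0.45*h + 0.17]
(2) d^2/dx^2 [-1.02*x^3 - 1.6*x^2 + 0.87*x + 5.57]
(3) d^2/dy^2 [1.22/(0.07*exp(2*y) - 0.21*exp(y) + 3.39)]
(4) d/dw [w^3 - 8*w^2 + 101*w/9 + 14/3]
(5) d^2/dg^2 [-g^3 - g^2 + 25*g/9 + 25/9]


(1) = 0.45 - 1.82*h
(2) = -6.12*x - 3.2
(3) = ((0.2562 - 0.3416*exp(y))*(0.07*exp(2*y) - 0.21*exp(y) + 3.39) + 1.22*(0.14*exp(y) - 0.21)*(0.28*exp(y) - 0.42)*exp(y))*exp(y)/(0.07*exp(2*y) - 0.21*exp(y) + 3.39)^3
(4) = 3*w^2 - 16*w + 101/9
(5) = -6*g - 2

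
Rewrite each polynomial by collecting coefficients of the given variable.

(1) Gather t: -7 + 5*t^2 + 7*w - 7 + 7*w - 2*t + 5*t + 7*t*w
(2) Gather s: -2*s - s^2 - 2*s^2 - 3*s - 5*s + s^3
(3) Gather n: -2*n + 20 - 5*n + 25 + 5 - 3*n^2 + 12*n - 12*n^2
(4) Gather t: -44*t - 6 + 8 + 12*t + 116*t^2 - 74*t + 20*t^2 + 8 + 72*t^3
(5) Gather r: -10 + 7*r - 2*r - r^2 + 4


(1) = 5*t^2 + t*(7*w + 3) + 14*w - 14
(2) = s^3 - 3*s^2 - 10*s
(3) = -15*n^2 + 5*n + 50
(4) = 72*t^3 + 136*t^2 - 106*t + 10
(5) = -r^2 + 5*r - 6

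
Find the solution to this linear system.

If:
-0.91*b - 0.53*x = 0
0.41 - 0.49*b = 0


Then:
b = 0.84
x = -1.44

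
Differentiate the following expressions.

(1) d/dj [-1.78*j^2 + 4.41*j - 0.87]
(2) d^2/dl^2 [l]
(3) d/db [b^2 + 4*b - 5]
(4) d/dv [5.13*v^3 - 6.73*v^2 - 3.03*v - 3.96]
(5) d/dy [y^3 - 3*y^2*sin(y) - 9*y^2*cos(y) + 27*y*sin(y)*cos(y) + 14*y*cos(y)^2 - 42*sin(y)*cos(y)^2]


(1) = 4.41 - 3.56*j
(2) = 0
(3) = 2*b + 4
(4) = 15.39*v^2 - 13.46*v - 3.03
(5) = 9*y^2*sin(y) - 3*y^2*cos(y) + 3*y^2 - 6*y*sin(y) - 14*y*sin(2*y) - 18*y*cos(y) + 27*y*cos(2*y) + 27*sin(2*y)/2 - 21*cos(y)/2 + 7*cos(2*y) - 63*cos(3*y)/2 + 7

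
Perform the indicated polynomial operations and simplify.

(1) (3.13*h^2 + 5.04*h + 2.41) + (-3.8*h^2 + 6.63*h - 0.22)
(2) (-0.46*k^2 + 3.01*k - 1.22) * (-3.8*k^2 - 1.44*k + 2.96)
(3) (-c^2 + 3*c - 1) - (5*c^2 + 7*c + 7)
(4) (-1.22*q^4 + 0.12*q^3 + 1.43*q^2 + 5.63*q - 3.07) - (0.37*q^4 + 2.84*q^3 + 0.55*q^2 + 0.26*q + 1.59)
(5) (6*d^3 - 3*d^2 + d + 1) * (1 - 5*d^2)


(1) = -0.67*h^2 + 11.67*h + 2.19
(2) = 1.748*k^4 - 10.7756*k^3 - 1.06*k^2 + 10.6664*k - 3.6112
(3) = -6*c^2 - 4*c - 8
(4) = -1.59*q^4 - 2.72*q^3 + 0.88*q^2 + 5.37*q - 4.66
(5) = -30*d^5 + 15*d^4 + d^3 - 8*d^2 + d + 1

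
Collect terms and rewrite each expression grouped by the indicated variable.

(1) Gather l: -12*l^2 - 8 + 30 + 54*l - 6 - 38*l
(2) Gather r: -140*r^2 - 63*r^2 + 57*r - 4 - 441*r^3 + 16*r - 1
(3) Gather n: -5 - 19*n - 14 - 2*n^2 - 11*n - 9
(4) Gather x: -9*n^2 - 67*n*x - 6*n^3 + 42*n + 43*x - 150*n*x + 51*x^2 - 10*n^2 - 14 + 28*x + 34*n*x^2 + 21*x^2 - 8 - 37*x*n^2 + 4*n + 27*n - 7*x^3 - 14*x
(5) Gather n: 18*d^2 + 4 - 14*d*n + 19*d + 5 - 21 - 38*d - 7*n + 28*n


(1) = -12*l^2 + 16*l + 16
(2) = -441*r^3 - 203*r^2 + 73*r - 5
(3) = -2*n^2 - 30*n - 28
(4) = -6*n^3 - 19*n^2 + 73*n - 7*x^3 + x^2*(34*n + 72) + x*(-37*n^2 - 217*n + 57) - 22
(5) = 18*d^2 - 19*d + n*(21 - 14*d) - 12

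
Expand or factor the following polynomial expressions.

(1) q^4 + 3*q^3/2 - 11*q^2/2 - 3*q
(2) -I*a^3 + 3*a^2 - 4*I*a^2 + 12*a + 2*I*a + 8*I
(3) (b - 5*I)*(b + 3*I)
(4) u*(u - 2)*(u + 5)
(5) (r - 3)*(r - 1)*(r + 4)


(1) = q*(q - 2)*(q + 1/2)*(q + 3)
(2) = (a + 4)*(a + 2*I)*(-I*a + 1)
(3) = b^2 - 2*I*b + 15
(4) = u^3 + 3*u^2 - 10*u
(5) = r^3 - 13*r + 12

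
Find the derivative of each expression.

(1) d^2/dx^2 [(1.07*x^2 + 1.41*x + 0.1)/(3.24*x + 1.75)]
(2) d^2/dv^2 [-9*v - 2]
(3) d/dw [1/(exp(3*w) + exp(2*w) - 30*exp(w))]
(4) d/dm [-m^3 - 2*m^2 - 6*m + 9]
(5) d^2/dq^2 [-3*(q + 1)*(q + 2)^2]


(1) = -7.33613/(34.012224*x^3 + 55.1124*x^2 + 29.7675*x + 5.359375)
(2) = 0
(3) = (-3*exp(2*w) - 2*exp(w) + 30)*exp(-w)/(exp(2*w) + exp(w) - 30)^2
(4) = -3*m^2 - 4*m - 6
(5) = -18*q - 30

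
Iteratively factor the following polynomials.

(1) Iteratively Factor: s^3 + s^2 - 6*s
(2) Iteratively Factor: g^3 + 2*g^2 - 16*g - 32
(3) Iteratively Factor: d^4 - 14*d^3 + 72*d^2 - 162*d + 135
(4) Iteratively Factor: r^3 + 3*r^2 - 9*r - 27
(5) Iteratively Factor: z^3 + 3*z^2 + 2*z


(1) = (s)*(s^2 + s - 6) = s*(s + 3)*(s - 2)
(2) = (g + 2)*(g^2 - 16) = (g + 2)*(g + 4)*(g - 4)
(3) = (d - 5)*(d^3 - 9*d^2 + 27*d - 27) = (d - 5)*(d - 3)*(d^2 - 6*d + 9) = (d - 5)*(d - 3)^2*(d - 3)
(4) = (r + 3)*(r^2 - 9) = (r + 3)^2*(r - 3)
(5) = (z)*(z^2 + 3*z + 2) = z*(z + 2)*(z + 1)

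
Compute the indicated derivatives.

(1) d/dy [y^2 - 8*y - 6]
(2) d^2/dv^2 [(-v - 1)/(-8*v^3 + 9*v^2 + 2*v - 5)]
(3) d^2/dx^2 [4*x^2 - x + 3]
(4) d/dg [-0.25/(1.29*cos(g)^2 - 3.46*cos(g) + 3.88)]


(1) = 2*y - 8
(2) = 2*(4*(v + 1)*(-12*v^2 + 9*v + 1)^2 + (-24*v^2 + 18*v - 3*(v + 1)*(8*v - 3) + 2)*(8*v^3 - 9*v^2 - 2*v + 5))/(8*v^3 - 9*v^2 - 2*v + 5)^3
(3) = 8
(4) = (0.865 - 0.645*cos(g))*sin(g)/(1.29*cos(g)^2 - 3.46*cos(g) + 3.88)^2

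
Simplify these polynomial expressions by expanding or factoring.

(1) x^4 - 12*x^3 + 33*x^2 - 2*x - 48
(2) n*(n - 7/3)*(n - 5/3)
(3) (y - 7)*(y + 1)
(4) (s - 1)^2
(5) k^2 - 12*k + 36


(1) = (x - 8)*(x - 3)*(x - 2)*(x + 1)
(2) = n^3 - 4*n^2 + 35*n/9
(3) = y^2 - 6*y - 7
(4) = s^2 - 2*s + 1
(5) = (k - 6)^2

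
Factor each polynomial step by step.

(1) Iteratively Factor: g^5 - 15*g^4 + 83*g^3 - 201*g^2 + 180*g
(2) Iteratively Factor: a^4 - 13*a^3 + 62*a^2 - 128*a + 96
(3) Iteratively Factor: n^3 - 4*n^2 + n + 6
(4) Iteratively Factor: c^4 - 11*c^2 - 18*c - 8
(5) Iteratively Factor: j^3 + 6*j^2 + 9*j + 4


(1) = (g - 3)*(g^4 - 12*g^3 + 47*g^2 - 60*g) = (g - 4)*(g - 3)*(g^3 - 8*g^2 + 15*g) = g*(g - 4)*(g - 3)*(g^2 - 8*g + 15) = g*(g - 4)*(g - 3)^2*(g - 5)
(2) = (a - 3)*(a^3 - 10*a^2 + 32*a - 32) = (a - 4)*(a - 3)*(a^2 - 6*a + 8) = (a - 4)^2*(a - 3)*(a - 2)
(3) = (n + 1)*(n^2 - 5*n + 6) = (n - 2)*(n + 1)*(n - 3)
(4) = (c + 1)*(c^3 - c^2 - 10*c - 8) = (c - 4)*(c + 1)*(c^2 + 3*c + 2) = (c - 4)*(c + 1)^2*(c + 2)
(5) = (j + 4)*(j^2 + 2*j + 1) = (j + 1)*(j + 4)*(j + 1)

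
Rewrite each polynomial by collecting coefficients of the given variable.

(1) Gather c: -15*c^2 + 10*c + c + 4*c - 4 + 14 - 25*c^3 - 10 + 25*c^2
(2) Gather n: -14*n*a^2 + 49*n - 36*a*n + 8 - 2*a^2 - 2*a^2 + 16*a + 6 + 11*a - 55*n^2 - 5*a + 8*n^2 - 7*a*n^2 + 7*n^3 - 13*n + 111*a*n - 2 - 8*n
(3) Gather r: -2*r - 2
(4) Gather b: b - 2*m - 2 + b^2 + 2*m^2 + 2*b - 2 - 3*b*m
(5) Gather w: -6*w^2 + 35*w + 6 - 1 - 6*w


(1) = -25*c^3 + 10*c^2 + 15*c
(2) = -4*a^2 + 22*a + 7*n^3 + n^2*(-7*a - 47) + n*(-14*a^2 + 75*a + 28) + 12
(3) = -2*r - 2
(4) = b^2 + b*(3 - 3*m) + 2*m^2 - 2*m - 4
(5) = -6*w^2 + 29*w + 5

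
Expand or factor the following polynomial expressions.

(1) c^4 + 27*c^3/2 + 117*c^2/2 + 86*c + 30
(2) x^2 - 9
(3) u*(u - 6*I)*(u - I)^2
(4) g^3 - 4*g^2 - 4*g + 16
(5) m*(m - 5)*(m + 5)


(1) = (c + 1/2)*(c + 2)*(c + 5)*(c + 6)
(2) = (x - 3)*(x + 3)
(3) = u^4 - 8*I*u^3 - 13*u^2 + 6*I*u
(4) = (g - 4)*(g - 2)*(g + 2)
(5) = m^3 - 25*m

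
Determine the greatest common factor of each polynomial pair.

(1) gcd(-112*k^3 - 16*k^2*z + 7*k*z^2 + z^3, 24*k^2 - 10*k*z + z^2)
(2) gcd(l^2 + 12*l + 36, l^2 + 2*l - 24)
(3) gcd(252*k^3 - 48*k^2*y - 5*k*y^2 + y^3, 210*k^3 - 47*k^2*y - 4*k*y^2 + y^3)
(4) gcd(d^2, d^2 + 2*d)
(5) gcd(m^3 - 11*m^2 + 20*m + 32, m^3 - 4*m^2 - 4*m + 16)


(1) = gcd((-4*k + z)*(4*k + z)*(7*k + z), (-6*k + z)*(-4*k + z)) = -4*k + z
(2) = gcd((l + 6)^2, (l - 4)*(l + 6)) = l + 6
(3) = -42*k^2 + k*y + y^2
(4) = d
(5) = gcd((m - 8)*(m - 4)*(m + 1), (m - 4)*(m - 2)*(m + 2)) = m - 4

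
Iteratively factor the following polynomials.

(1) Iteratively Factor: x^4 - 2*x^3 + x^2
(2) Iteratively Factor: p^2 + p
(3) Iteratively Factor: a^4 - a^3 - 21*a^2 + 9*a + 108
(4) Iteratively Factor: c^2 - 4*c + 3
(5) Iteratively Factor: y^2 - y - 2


(1) = (x)*(x^3 - 2*x^2 + x) = x*(x - 1)*(x^2 - x) = x*(x - 1)^2*(x)
(2) = (p)*(p + 1)
(3) = (a - 4)*(a^3 + 3*a^2 - 9*a - 27) = (a - 4)*(a + 3)*(a^2 - 9) = (a - 4)*(a + 3)^2*(a - 3)
(4) = (c - 3)*(c - 1)
(5) = (y - 2)*(y + 1)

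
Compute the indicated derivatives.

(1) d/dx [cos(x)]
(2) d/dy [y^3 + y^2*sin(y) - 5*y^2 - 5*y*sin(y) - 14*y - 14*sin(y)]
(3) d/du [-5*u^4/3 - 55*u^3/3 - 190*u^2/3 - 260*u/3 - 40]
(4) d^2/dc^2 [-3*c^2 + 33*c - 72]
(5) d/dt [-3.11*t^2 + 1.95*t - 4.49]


(1) = -sin(x)
(2) = y^2*cos(y) + 3*y^2 + 2*y*sin(y) - 5*y*cos(y) - 10*y - 5*sin(y) - 14*cos(y) - 14
(3) = -20*u^3/3 - 55*u^2 - 380*u/3 - 260/3
(4) = -6
(5) = 1.95 - 6.22*t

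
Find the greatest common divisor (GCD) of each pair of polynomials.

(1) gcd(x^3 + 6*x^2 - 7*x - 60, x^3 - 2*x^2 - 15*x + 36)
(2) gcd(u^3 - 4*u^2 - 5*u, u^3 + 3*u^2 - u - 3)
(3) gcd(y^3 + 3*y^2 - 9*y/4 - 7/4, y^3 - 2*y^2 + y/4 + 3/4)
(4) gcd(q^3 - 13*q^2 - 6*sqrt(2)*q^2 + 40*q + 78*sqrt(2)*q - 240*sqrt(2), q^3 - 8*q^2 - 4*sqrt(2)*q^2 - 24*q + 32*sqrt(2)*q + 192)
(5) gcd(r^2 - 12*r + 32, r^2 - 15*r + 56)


(1) = x^2 + x - 12
(2) = u + 1
(3) = gcd((y - 1)*(y + 1/2)*(y + 7/2), (y - 3/2)*(y - 1)*(y + 1/2)) = y^2 - y/2 - 1/2
(4) = q^2 + q*(-6*sqrt(2) - 8) + 48*sqrt(2)
(5) = gcd((r - 8)*(r - 4), (r - 8)*(r - 7)) = r - 8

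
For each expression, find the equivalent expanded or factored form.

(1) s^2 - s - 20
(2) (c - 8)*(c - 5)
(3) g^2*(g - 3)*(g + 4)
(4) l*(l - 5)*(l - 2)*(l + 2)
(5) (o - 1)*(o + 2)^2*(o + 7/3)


(1) = (s - 5)*(s + 4)
(2) = c^2 - 13*c + 40
(3) = g^4 + g^3 - 12*g^2
(4) = l^4 - 5*l^3 - 4*l^2 + 20*l
(5) = o^4 + 16*o^3/3 + 7*o^2 - 4*o - 28/3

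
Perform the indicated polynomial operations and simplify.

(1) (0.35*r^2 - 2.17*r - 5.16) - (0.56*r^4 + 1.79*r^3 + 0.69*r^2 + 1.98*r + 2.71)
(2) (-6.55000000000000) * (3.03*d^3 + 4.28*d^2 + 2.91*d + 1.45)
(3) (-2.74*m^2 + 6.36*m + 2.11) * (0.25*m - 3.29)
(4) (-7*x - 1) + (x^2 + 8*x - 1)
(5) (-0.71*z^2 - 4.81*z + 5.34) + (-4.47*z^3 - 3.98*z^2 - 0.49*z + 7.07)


(1) = -0.56*r^4 - 1.79*r^3 - 0.34*r^2 - 4.15*r - 7.87
(2) = -19.8465*d^3 - 28.034*d^2 - 19.0605*d - 9.4975
(3) = -0.685*m^3 + 10.6046*m^2 - 20.3969*m - 6.9419
(4) = x^2 + x - 2
(5) = -4.47*z^3 - 4.69*z^2 - 5.3*z + 12.41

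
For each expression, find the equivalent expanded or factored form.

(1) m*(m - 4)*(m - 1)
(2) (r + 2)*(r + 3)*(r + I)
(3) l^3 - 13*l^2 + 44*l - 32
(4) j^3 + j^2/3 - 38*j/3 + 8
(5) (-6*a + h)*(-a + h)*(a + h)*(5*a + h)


(1) = m^3 - 5*m^2 + 4*m
(2) = r^3 + 5*r^2 + I*r^2 + 6*r + 5*I*r + 6*I
(3) = (l - 8)*(l - 4)*(l - 1)
(4) = (j - 3)*(j - 2/3)*(j + 4)
(5) = 30*a^4 + a^3*h - 31*a^2*h^2 - a*h^3 + h^4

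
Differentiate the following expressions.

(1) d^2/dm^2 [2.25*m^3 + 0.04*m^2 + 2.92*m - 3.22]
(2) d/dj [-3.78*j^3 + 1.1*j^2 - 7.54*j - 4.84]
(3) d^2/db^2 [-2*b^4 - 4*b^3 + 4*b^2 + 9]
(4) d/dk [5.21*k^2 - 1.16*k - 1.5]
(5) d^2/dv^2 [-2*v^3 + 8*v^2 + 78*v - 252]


(1) = 13.5*m + 0.08
(2) = -11.34*j^2 + 2.2*j - 7.54
(3) = -24*b^2 - 24*b + 8
(4) = 10.42*k - 1.16
(5) = 16 - 12*v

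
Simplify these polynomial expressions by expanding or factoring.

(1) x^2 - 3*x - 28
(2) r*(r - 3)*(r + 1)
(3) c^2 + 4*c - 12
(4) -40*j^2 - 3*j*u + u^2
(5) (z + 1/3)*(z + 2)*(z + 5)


(1) = (x - 7)*(x + 4)
(2) = r^3 - 2*r^2 - 3*r
(3) = (c - 2)*(c + 6)
(4) = (-8*j + u)*(5*j + u)
(5) = z^3 + 22*z^2/3 + 37*z/3 + 10/3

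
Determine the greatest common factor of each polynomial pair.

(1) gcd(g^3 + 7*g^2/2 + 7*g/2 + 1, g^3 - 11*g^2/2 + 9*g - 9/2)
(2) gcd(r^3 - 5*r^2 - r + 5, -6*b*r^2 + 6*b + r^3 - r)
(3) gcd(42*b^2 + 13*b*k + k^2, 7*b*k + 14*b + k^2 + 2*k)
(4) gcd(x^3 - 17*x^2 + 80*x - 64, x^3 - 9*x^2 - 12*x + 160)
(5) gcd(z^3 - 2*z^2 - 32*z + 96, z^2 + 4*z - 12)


(1) = gcd((g + 1/2)*(g + 1)*(g + 2), (g - 3)*(g - 3/2)*(g - 1)) = 1
(2) = gcd((r - 5)*(r - 1)*(r + 1), (-6*b + r)*(r - 1)*(r + 1)) = r^2 - 1
(3) = gcd((6*b + k)*(7*b + k), (7*b + k)*(k + 2)) = 7*b + k
(4) = gcd((x - 8)^2*(x - 1), (x - 8)*(x - 5)*(x + 4)) = x - 8
(5) = z + 6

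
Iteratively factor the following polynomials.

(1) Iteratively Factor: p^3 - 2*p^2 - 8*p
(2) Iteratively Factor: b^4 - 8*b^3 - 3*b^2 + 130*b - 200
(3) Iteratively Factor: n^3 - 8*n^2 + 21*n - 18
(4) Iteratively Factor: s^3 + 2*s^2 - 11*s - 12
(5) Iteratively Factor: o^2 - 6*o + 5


(1) = (p + 2)*(p^2 - 4*p) = (p - 4)*(p + 2)*(p)
(2) = (b + 4)*(b^3 - 12*b^2 + 45*b - 50) = (b - 2)*(b + 4)*(b^2 - 10*b + 25) = (b - 5)*(b - 2)*(b + 4)*(b - 5)
(3) = (n - 3)*(n^2 - 5*n + 6) = (n - 3)^2*(n - 2)
(4) = (s + 4)*(s^2 - 2*s - 3) = (s + 1)*(s + 4)*(s - 3)
(5) = (o - 5)*(o - 1)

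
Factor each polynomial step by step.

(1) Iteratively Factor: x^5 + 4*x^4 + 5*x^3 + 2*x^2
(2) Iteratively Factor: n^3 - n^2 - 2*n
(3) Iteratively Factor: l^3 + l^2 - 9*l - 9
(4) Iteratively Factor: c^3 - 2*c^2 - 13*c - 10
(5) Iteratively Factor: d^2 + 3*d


(1) = (x)*(x^4 + 4*x^3 + 5*x^2 + 2*x) = x^2*(x^3 + 4*x^2 + 5*x + 2) = x^2*(x + 1)*(x^2 + 3*x + 2) = x^2*(x + 1)*(x + 2)*(x + 1)
(2) = (n - 2)*(n^2 + n) = n*(n - 2)*(n + 1)
(3) = (l + 3)*(l^2 - 2*l - 3) = (l - 3)*(l + 3)*(l + 1)
(4) = (c + 2)*(c^2 - 4*c - 5) = (c + 1)*(c + 2)*(c - 5)
(5) = (d + 3)*(d)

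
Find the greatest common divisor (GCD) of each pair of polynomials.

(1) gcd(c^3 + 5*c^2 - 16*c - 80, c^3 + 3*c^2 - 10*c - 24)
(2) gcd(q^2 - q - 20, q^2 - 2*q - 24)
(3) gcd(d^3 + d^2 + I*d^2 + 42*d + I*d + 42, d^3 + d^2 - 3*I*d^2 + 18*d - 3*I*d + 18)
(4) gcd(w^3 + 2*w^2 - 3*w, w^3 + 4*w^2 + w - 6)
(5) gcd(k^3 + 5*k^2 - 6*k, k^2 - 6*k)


(1) = c + 4
(2) = gcd((q - 5)*(q + 4), (q - 6)*(q + 4)) = q + 4
(3) = gcd((d + 1)*(d - 6*I)*(d + 7*I), (d + 1)*(d - 6*I)*(d + 3*I)) = d^2 + d*(1 - 6*I) - 6*I
(4) = w^2 + 2*w - 3
(5) = k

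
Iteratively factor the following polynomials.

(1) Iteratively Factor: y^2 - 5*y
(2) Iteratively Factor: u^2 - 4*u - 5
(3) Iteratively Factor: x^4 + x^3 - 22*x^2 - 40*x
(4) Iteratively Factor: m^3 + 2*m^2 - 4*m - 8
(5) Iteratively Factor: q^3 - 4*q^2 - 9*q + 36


(1) = (y)*(y - 5)
(2) = (u - 5)*(u + 1)
(3) = (x)*(x^3 + x^2 - 22*x - 40) = x*(x + 2)*(x^2 - x - 20) = x*(x - 5)*(x + 2)*(x + 4)
(4) = (m + 2)*(m^2 - 4) = (m - 2)*(m + 2)*(m + 2)
(5) = (q - 4)*(q^2 - 9) = (q - 4)*(q + 3)*(q - 3)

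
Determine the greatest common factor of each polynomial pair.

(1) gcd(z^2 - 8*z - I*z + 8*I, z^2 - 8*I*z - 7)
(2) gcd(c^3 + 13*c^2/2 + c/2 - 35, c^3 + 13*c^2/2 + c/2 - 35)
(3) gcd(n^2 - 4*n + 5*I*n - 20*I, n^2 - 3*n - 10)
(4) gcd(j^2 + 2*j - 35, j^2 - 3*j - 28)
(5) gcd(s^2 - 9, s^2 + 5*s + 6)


(1) = z - I
(2) = c^3 + 13*c^2/2 + c/2 - 35
(3) = gcd((n - 4)*(n + 5*I), (n - 5)*(n + 2)) = 1
(4) = 1
(5) = gcd((s - 3)*(s + 3), (s + 2)*(s + 3)) = s + 3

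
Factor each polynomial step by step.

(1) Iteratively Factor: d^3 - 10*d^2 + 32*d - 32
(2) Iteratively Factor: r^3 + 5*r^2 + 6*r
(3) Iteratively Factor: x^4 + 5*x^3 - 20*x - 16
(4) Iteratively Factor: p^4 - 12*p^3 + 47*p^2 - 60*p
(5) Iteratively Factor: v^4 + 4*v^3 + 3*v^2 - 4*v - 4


(1) = (d - 4)*(d^2 - 6*d + 8) = (d - 4)^2*(d - 2)
(2) = (r + 3)*(r^2 + 2*r) = r*(r + 3)*(r + 2)
(3) = (x + 1)*(x^3 + 4*x^2 - 4*x - 16) = (x - 2)*(x + 1)*(x^2 + 6*x + 8) = (x - 2)*(x + 1)*(x + 2)*(x + 4)
(4) = (p - 4)*(p^3 - 8*p^2 + 15*p) = (p - 4)*(p - 3)*(p^2 - 5*p) = p*(p - 4)*(p - 3)*(p - 5)
(5) = (v + 1)*(v^3 + 3*v^2 - 4) = (v + 1)*(v + 2)*(v^2 + v - 2) = (v - 1)*(v + 1)*(v + 2)*(v + 2)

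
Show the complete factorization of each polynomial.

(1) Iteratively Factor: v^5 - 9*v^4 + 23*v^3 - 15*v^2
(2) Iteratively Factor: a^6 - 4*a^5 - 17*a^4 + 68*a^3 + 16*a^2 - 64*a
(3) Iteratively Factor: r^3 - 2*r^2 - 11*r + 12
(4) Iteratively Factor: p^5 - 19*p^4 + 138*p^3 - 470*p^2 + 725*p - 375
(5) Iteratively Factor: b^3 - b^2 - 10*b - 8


(1) = (v - 1)*(v^4 - 8*v^3 + 15*v^2) = v*(v - 1)*(v^3 - 8*v^2 + 15*v) = v*(v - 5)*(v - 1)*(v^2 - 3*v) = v*(v - 5)*(v - 3)*(v - 1)*(v)
(2) = (a + 4)*(a^5 - 8*a^4 + 15*a^3 + 8*a^2 - 16*a) = (a - 4)*(a + 4)*(a^4 - 4*a^3 - a^2 + 4*a) = (a - 4)*(a - 1)*(a + 4)*(a^3 - 3*a^2 - 4*a) = a*(a - 4)*(a - 1)*(a + 4)*(a^2 - 3*a - 4) = a*(a - 4)^2*(a - 1)*(a + 4)*(a + 1)
(3) = (r - 1)*(r^2 - r - 12) = (r - 4)*(r - 1)*(r + 3)
(4) = (p - 5)*(p^4 - 14*p^3 + 68*p^2 - 130*p + 75) = (p - 5)*(p - 1)*(p^3 - 13*p^2 + 55*p - 75) = (p - 5)*(p - 3)*(p - 1)*(p^2 - 10*p + 25) = (p - 5)^2*(p - 3)*(p - 1)*(p - 5)
(5) = (b + 2)*(b^2 - 3*b - 4) = (b + 1)*(b + 2)*(b - 4)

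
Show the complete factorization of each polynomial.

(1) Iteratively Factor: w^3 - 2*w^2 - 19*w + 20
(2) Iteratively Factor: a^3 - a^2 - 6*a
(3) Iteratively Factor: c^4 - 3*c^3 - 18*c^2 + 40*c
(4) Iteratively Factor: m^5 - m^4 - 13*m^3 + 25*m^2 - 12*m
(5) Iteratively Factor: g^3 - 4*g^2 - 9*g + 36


(1) = (w - 5)*(w^2 + 3*w - 4) = (w - 5)*(w - 1)*(w + 4)
(2) = (a + 2)*(a^2 - 3*a) = a*(a + 2)*(a - 3)
(3) = (c)*(c^3 - 3*c^2 - 18*c + 40) = c*(c + 4)*(c^2 - 7*c + 10) = c*(c - 5)*(c + 4)*(c - 2)
(4) = (m + 4)*(m^4 - 5*m^3 + 7*m^2 - 3*m) = (m - 3)*(m + 4)*(m^3 - 2*m^2 + m) = m*(m - 3)*(m + 4)*(m^2 - 2*m + 1) = m*(m - 3)*(m - 1)*(m + 4)*(m - 1)
(5) = (g - 4)*(g^2 - 9) = (g - 4)*(g + 3)*(g - 3)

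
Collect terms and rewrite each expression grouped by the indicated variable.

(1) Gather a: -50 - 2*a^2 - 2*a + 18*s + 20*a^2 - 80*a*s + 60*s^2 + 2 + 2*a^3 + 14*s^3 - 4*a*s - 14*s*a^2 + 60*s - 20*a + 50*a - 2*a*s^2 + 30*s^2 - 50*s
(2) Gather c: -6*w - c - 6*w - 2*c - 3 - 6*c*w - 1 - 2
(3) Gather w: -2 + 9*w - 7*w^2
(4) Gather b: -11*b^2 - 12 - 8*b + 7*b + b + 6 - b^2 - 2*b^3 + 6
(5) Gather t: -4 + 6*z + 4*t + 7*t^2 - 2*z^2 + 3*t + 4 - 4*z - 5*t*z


(1) = 2*a^3 + a^2*(18 - 14*s) + a*(-2*s^2 - 84*s + 28) + 14*s^3 + 90*s^2 + 28*s - 48
(2) = c*(-6*w - 3) - 12*w - 6
(3) = -7*w^2 + 9*w - 2
(4) = -2*b^3 - 12*b^2
(5) = 7*t^2 + t*(7 - 5*z) - 2*z^2 + 2*z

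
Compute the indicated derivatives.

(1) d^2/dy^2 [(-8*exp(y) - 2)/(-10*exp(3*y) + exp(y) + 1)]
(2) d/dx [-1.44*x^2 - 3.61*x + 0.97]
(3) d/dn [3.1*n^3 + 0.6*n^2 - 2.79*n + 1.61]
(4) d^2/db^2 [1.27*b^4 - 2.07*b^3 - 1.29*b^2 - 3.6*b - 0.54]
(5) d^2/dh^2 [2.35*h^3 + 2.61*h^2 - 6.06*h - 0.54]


(1) = 2*((8*(1 - 30*exp(2*y))*exp(y) - (4*exp(y) + 1)*(90*exp(2*y) - 1))*(-10*exp(3*y) + exp(y) + 1) - 2*(4*exp(y) + 1)*(30*exp(2*y) - 1)^2*exp(y) - 4*(-10*exp(3*y) + exp(y) + 1)^2)*exp(y)/(-10*exp(3*y) + exp(y) + 1)^3
(2) = -2.88*x - 3.61
(3) = 9.3*n^2 + 1.2*n - 2.79
(4) = 15.24*b^2 - 12.42*b - 2.58
(5) = 14.1*h + 5.22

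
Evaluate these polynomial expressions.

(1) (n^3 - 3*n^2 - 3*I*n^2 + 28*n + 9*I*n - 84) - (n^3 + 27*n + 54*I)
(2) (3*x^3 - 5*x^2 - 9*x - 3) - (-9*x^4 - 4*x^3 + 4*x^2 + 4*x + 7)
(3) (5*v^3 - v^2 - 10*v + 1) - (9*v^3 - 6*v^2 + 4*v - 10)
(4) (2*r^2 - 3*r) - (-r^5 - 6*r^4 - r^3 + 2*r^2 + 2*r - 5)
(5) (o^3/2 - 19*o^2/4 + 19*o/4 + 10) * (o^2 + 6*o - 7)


(1) = -3*n^2 - 3*I*n^2 + n + 9*I*n - 84 - 54*I
(2) = 9*x^4 + 7*x^3 - 9*x^2 - 13*x - 10
(3) = -4*v^3 + 5*v^2 - 14*v + 11
(4) = r^5 + 6*r^4 + r^3 - 5*r + 5
(5) = o^5/2 - 7*o^4/4 - 109*o^3/4 + 287*o^2/4 + 107*o/4 - 70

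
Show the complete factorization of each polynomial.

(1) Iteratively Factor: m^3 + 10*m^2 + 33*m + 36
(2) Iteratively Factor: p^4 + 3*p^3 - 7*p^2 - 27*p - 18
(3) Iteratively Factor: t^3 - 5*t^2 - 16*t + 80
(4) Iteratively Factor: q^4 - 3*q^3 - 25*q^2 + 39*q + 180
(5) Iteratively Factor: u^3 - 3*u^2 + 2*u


(1) = (m + 3)*(m^2 + 7*m + 12) = (m + 3)^2*(m + 4)
(2) = (p + 2)*(p^3 + p^2 - 9*p - 9) = (p + 2)*(p + 3)*(p^2 - 2*p - 3) = (p - 3)*(p + 2)*(p + 3)*(p + 1)
(3) = (t + 4)*(t^2 - 9*t + 20) = (t - 5)*(t + 4)*(t - 4)
(4) = (q + 3)*(q^3 - 6*q^2 - 7*q + 60) = (q - 5)*(q + 3)*(q^2 - q - 12) = (q - 5)*(q + 3)^2*(q - 4)
(5) = (u - 1)*(u^2 - 2*u) = (u - 2)*(u - 1)*(u)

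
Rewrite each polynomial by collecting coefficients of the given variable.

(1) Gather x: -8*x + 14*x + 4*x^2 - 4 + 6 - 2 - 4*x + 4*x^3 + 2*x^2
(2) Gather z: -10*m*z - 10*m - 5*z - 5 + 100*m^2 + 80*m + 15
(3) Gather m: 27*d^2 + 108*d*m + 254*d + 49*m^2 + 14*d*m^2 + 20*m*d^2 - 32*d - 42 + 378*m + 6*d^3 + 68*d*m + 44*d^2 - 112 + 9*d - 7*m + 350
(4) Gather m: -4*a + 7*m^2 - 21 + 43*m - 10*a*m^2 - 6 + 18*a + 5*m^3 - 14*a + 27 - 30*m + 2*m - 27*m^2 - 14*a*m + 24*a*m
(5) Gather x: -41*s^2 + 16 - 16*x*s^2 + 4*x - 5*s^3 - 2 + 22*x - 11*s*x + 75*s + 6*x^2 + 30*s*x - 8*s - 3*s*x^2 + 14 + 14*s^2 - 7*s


(1) = 4*x^3 + 6*x^2 + 2*x
(2) = 100*m^2 + 70*m + z*(-10*m - 5) + 10
(3) = 6*d^3 + 71*d^2 + 231*d + m^2*(14*d + 49) + m*(20*d^2 + 176*d + 371) + 196
(4) = 5*m^3 + m^2*(-10*a - 20) + m*(10*a + 15)
(5) = -5*s^3 - 27*s^2 + 60*s + x^2*(6 - 3*s) + x*(-16*s^2 + 19*s + 26) + 28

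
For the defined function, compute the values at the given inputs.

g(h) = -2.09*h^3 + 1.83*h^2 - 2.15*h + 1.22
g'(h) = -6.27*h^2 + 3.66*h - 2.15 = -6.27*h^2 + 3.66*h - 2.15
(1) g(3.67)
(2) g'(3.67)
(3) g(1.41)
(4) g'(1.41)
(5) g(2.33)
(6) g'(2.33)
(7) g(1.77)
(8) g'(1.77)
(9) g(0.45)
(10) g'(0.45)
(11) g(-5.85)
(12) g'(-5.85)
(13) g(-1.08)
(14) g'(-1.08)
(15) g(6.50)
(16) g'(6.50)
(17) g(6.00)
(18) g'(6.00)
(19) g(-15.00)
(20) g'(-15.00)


(1) = -85.33
(2) = -73.17
(3) = -4.03
(4) = -9.45
(5) = -20.29
(6) = -27.66
(7) = -8.44
(8) = -15.32
(9) = 0.43
(10) = -1.77
(11) = 494.85
(12) = -238.14
(13) = 8.31
(14) = -13.42
(15) = -509.40
(16) = -243.27
(17) = -397.24
(18) = -205.91
(19) = 7498.97
(20) = -1467.80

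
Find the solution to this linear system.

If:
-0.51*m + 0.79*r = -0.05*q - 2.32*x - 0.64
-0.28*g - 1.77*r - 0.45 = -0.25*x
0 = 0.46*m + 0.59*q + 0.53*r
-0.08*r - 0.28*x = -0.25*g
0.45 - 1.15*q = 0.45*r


Then:
g = -0.39
m = -0.35
q = 0.48
r = -0.23
x = -0.28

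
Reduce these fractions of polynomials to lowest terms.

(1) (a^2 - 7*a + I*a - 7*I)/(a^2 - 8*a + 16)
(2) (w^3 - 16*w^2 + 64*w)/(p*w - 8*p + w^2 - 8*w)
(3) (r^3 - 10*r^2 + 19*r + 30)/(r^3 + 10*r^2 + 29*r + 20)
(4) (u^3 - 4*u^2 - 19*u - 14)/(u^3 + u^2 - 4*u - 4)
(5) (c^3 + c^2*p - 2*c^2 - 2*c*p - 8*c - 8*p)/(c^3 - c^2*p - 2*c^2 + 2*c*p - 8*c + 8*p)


(1) = (a^2 + a*(-7 + I) - 7*I)/(a^2 - 8*a + 16)
(2) = (w^2 - 8*w)/(p + w)
(3) = (r^2 - 11*r + 30)/(r^2 + 9*r + 20)
(4) = (u - 7)/(u - 2)
(5) = (-c - p)/(-c + p)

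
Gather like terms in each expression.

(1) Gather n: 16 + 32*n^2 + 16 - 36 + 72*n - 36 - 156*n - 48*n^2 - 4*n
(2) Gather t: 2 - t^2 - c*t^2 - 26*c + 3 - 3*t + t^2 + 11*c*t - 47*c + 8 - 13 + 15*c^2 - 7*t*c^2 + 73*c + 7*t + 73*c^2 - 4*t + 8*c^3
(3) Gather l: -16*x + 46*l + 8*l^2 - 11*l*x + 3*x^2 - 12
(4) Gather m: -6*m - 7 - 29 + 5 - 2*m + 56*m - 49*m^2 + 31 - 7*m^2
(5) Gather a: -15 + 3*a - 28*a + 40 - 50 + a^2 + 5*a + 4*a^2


(1) = -16*n^2 - 88*n - 40
(2) = 8*c^3 + 88*c^2 - c*t^2 + t*(-7*c^2 + 11*c)
(3) = 8*l^2 + l*(46 - 11*x) + 3*x^2 - 16*x - 12
(4) = -56*m^2 + 48*m
(5) = 5*a^2 - 20*a - 25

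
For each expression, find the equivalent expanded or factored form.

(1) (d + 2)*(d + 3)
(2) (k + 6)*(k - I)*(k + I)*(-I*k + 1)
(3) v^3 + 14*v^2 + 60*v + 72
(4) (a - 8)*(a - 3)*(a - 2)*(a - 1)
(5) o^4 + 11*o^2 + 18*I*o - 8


(1) = d^2 + 5*d + 6
(2) = -I*k^4 + k^3 - 6*I*k^3 + 6*k^2 - I*k^2 + k - 6*I*k + 6
(3) = (v + 2)*(v + 6)^2
(4) = a^4 - 14*a^3 + 59*a^2 - 94*a + 48
(5) = (o - 4*I)*(o + I)^2*(o + 2*I)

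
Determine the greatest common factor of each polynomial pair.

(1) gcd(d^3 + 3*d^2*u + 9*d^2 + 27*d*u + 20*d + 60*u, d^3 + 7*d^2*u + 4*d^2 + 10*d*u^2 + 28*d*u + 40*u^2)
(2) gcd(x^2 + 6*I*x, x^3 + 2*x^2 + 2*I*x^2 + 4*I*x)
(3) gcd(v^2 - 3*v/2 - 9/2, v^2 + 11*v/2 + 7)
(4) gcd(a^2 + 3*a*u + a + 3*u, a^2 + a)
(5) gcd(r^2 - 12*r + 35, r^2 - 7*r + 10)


(1) = d + 4
(2) = gcd(x*(x + 6*I), x*(x + 2)*(x + 2*I)) = x
(3) = gcd((v - 3)*(v + 3/2), (v + 2)*(v + 7/2)) = 1
(4) = gcd((a + 1)*(a + 3*u), a*(a + 1)) = a + 1
(5) = r - 5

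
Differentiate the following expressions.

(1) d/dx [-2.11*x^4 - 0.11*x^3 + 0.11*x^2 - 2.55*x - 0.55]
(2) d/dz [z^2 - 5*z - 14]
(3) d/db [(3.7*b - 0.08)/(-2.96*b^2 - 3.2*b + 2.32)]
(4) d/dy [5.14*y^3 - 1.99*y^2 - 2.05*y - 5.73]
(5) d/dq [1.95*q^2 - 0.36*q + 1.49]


(1) = -8.44*x^3 - 0.33*x^2 + 0.22*x - 2.55
(2) = 2*z - 5
(3) = (10.952*b^2 - 0.4736*b + 8.328)/(8.7616*b^4 + 18.944*b^3 - 3.4944*b^2 - 14.848*b + 5.3824)
(4) = 15.42*y^2 - 3.98*y - 2.05
(5) = 3.9*q - 0.36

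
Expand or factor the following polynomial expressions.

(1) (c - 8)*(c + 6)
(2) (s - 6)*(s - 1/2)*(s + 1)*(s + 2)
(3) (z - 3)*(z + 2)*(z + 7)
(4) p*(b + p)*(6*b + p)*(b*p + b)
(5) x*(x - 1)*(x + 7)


(1) = c^2 - 2*c - 48
(2) = s^4 - 7*s^3/2 - 29*s^2/2 - 4*s + 6
(3) = z^3 + 6*z^2 - 13*z - 42
(4) = 6*b^3*p^2 + 6*b^3*p + 7*b^2*p^3 + 7*b^2*p^2 + b*p^4 + b*p^3
(5) = x^3 + 6*x^2 - 7*x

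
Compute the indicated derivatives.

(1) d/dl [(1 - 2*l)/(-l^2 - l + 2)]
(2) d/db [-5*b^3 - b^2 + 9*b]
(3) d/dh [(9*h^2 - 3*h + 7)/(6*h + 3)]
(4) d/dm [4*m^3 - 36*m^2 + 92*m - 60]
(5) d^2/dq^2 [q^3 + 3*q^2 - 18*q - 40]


(1) = (2*l^2 + 2*l - (2*l - 1)*(2*l + 1) - 4)/(l^2 + l - 2)^2
(2) = -15*b^2 - 2*b + 9
(3) = (18*h^2 + 18*h - 17)/(3*(4*h^2 + 4*h + 1))
(4) = 12*m^2 - 72*m + 92
(5) = 6*q + 6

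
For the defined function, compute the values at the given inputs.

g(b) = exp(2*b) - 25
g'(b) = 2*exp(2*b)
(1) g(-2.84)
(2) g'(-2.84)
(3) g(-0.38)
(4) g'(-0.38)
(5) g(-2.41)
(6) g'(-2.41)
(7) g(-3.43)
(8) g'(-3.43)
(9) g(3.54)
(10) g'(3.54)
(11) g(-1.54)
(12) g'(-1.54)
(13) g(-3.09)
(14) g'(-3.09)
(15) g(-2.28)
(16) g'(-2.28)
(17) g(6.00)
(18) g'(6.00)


(1) = -25.00
(2) = 0.01
(3) = -24.53
(4) = 0.94
(5) = -24.99
(6) = 0.02
(7) = -25.00
(8) = 0.00
(9) = 1162.97
(10) = 2375.94
(11) = -24.95
(12) = 0.09
(13) = -25.00
(14) = 0.00
(15) = -24.99
(16) = 0.02
(17) = 162729.79
(18) = 325509.58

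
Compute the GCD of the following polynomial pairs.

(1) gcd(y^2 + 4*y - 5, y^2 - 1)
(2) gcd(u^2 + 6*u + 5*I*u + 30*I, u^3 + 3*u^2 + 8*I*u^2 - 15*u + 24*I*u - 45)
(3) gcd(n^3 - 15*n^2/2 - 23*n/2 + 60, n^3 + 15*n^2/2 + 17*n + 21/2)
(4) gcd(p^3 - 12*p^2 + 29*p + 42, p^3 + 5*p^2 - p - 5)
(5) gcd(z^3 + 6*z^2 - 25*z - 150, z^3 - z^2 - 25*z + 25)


(1) = gcd((y - 1)*(y + 5), (y - 1)*(y + 1)) = y - 1
(2) = gcd((u + 6)*(u + 5*I), (u + 3)*(u + 3*I)*(u + 5*I)) = u + 5*I
(3) = gcd((n - 8)*(n - 5/2)*(n + 3), (n + 1)*(n + 3)*(n + 7/2)) = n + 3
(4) = gcd((p - 7)*(p - 6)*(p + 1), (p - 1)*(p + 1)*(p + 5)) = p + 1
(5) = z^2 - 25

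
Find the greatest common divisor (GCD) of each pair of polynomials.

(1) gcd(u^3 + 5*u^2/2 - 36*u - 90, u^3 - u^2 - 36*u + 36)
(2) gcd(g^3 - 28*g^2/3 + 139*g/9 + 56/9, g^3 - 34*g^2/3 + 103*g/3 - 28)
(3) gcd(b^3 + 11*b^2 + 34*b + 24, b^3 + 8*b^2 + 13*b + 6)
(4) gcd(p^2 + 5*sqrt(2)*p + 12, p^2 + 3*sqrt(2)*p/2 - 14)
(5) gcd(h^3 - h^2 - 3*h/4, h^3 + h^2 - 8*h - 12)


(1) = u^2 - 36
(2) = g - 7
(3) = gcd((b + 1)*(b + 4)*(b + 6), (b + 1)^2*(b + 6)) = b^2 + 7*b + 6
(4) = 1
(5) = 1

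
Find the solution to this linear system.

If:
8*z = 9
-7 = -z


Then:
No Solution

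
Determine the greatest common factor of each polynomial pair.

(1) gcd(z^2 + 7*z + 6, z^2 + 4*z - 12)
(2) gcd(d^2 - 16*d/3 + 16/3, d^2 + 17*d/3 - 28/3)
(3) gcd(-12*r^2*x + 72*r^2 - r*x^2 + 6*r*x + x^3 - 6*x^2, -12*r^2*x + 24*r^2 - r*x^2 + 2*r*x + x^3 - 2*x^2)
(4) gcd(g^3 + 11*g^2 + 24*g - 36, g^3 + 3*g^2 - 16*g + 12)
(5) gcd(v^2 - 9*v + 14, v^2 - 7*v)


(1) = z + 6
(2) = gcd((d - 4)*(d - 4/3), (d - 4/3)*(d + 7)) = d - 4/3
(3) = gcd((-4*r + x)*(3*r + x)*(x - 6), (-4*r + x)*(3*r + x)*(x - 2)) = -12*r^2 - r*x + x^2
(4) = g^2 + 5*g - 6
(5) = gcd((v - 7)*(v - 2), v*(v - 7)) = v - 7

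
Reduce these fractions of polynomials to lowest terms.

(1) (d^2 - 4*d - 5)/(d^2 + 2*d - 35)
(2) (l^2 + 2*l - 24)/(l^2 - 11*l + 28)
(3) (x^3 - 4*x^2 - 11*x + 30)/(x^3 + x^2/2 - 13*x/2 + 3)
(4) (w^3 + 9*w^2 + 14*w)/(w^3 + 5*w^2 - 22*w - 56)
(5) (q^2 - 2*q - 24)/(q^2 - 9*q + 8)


(1) = (d + 1)/(d + 7)
(2) = (l + 6)/(l - 7)
(3) = (2*x - 10)/(2*x - 1)
(4) = w/(w - 4)
(5) = (q^2 - 2*q - 24)/(q^2 - 9*q + 8)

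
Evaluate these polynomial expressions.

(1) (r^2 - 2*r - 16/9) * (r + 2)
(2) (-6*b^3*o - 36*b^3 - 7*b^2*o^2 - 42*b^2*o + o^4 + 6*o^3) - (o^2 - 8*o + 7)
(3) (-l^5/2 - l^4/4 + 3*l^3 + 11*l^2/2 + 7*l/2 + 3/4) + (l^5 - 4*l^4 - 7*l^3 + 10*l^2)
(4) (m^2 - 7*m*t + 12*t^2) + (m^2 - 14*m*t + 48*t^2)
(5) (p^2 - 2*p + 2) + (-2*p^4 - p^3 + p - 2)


(1) = r^3 - 52*r/9 - 32/9
(2) = -6*b^3*o - 36*b^3 - 7*b^2*o^2 - 42*b^2*o + o^4 + 6*o^3 - o^2 + 8*o - 7
(3) = l^5/2 - 17*l^4/4 - 4*l^3 + 31*l^2/2 + 7*l/2 + 3/4
(4) = 2*m^2 - 21*m*t + 60*t^2
(5) = -2*p^4 - p^3 + p^2 - p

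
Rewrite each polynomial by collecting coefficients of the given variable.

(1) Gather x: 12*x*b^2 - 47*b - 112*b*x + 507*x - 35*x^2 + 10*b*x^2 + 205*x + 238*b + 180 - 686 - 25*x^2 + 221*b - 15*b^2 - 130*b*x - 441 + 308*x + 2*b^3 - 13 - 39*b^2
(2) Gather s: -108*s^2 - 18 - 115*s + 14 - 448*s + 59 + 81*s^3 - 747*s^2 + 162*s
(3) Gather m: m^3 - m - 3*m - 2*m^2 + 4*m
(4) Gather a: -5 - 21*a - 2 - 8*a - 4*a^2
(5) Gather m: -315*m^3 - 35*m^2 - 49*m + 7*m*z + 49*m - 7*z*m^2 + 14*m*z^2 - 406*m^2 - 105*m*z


(1) = 2*b^3 - 54*b^2 + 412*b + x^2*(10*b - 60) + x*(12*b^2 - 242*b + 1020) - 960
(2) = 81*s^3 - 855*s^2 - 401*s + 55
(3) = m^3 - 2*m^2
(4) = -4*a^2 - 29*a - 7
(5) = -315*m^3 + m^2*(-7*z - 441) + m*(14*z^2 - 98*z)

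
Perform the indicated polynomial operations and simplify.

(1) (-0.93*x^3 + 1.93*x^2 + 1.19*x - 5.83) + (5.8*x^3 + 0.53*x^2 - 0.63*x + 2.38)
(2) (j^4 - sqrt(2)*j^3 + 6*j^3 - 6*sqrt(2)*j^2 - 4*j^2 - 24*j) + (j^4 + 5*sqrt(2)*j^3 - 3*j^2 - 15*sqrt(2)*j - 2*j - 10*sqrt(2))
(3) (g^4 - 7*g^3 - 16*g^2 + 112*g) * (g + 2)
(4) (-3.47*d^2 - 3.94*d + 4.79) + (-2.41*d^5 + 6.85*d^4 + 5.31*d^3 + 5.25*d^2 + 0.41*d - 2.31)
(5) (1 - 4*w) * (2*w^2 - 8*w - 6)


(1) = 4.87*x^3 + 2.46*x^2 + 0.56*x - 3.45
(2) = 2*j^4 + 4*sqrt(2)*j^3 + 6*j^3 - 6*sqrt(2)*j^2 - 7*j^2 - 26*j - 15*sqrt(2)*j - 10*sqrt(2)
(3) = g^5 - 5*g^4 - 30*g^3 + 80*g^2 + 224*g
(4) = -2.41*d^5 + 6.85*d^4 + 5.31*d^3 + 1.78*d^2 - 3.53*d + 2.48
(5) = -8*w^3 + 34*w^2 + 16*w - 6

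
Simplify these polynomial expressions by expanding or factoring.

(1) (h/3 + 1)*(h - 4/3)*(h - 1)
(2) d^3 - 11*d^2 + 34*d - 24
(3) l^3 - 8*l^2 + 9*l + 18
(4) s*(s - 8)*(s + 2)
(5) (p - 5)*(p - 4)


(1) = h^3/3 + 2*h^2/9 - 17*h/9 + 4/3
(2) = (d - 6)*(d - 4)*(d - 1)
(3) = (l - 6)*(l - 3)*(l + 1)
(4) = s^3 - 6*s^2 - 16*s
(5) = p^2 - 9*p + 20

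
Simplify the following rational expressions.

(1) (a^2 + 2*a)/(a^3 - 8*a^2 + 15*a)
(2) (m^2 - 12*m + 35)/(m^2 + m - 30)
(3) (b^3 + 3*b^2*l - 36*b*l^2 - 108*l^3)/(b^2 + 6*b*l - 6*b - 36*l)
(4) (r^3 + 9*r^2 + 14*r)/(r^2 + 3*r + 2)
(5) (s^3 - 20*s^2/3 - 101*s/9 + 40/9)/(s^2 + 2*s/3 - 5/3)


(1) = (a + 2)/(a^2 - 8*a + 15)
(2) = (m - 7)/(m + 6)
(3) = (b^2 - 3*b*l - 18*l^2)/(b - 6)
(4) = (r^2 + 7*r)/(r + 1)
(5) = (3*s^2 - 25*s + 8)/(3*s - 3)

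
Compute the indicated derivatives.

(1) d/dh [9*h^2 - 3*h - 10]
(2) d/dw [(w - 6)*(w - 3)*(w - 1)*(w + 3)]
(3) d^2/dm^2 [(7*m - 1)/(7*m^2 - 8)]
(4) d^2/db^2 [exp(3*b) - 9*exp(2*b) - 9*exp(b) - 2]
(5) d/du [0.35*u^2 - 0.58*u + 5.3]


(1) = 18*h - 3
(2) = 4*w^3 - 21*w^2 - 6*w + 63
(3) = 14*(28*m^2*(7*m - 1) + (1 - 21*m)*(7*m^2 - 8))/(7*m^2 - 8)^3
(4) = 9*(exp(2*b) - 4*exp(b) - 1)*exp(b)
(5) = 0.7*u - 0.58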